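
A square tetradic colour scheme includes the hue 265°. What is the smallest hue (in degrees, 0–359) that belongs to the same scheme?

85°

A square tetradic scheme places four hues every 90°.
The full set through 265° is {85°, 175°, 265°, 355°}.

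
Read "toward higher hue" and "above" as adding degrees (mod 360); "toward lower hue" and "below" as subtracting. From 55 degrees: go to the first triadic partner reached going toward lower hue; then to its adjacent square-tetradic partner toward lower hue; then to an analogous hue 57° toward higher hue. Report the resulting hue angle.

−120° (triadic ↓): 55 − 120 = -65 → -65 + 360 = 295°
−90° (square ↓): 295 − 90 = 205°
+57° (analog 57° ↑): 205 + 57 = 262°

262°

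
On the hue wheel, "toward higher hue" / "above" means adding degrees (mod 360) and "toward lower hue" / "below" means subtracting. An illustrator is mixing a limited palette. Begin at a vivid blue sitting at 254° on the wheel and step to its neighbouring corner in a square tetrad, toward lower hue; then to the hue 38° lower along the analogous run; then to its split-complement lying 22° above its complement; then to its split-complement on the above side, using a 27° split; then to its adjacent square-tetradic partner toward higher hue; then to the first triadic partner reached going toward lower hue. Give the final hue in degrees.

−90° (square ↓): 254 − 90 = 164°
−38° (analog 38° ↓): 164 − 38 = 126°
+202° (split-comp 22° ↑): 126 + 202 = 328°
+207° (split-comp 27° ↑): 328 + 207 = 535 → 535 − 360 = 175°
+90° (square ↑): 175 + 90 = 265°
−120° (triadic ↓): 265 − 120 = 145°

145°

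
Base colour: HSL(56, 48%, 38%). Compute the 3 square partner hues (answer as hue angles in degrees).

146°, 236° and 326°

A square tetradic scheme places four hues every 90°.
56 + 90 = 146°
56 + 180 = 236°
56 + 270 = 326°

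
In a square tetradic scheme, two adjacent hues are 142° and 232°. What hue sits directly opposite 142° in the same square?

A square tetradic scheme places four hues 90° apart; opposite corners are 180° apart.
142 + 180 = 322°

322°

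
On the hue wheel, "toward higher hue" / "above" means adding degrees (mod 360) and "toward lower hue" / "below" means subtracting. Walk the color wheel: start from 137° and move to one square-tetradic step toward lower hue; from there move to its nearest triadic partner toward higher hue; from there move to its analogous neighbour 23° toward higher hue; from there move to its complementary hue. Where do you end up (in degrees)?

137 − 90 = 47°   (square ↓)
47 + 120 = 167°   (triadic ↑)
167 + 23 = 190°   (analog 23° ↑)
190 + 180 = 370 → 370 − 360 = 10°   (complement)

10°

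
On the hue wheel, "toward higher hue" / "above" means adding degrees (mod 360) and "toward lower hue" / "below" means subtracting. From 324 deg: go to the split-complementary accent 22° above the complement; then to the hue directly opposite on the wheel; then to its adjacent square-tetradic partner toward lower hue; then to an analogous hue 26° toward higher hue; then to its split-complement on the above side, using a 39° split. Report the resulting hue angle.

141°

+202° (split-comp 22° ↑): 324 + 202 = 526 → 526 − 360 = 166°
+180° (complement): 166 + 180 = 346°
−90° (square ↓): 346 − 90 = 256°
+26° (analog 26° ↑): 256 + 26 = 282°
+219° (split-comp 39° ↑): 282 + 219 = 501 → 501 − 360 = 141°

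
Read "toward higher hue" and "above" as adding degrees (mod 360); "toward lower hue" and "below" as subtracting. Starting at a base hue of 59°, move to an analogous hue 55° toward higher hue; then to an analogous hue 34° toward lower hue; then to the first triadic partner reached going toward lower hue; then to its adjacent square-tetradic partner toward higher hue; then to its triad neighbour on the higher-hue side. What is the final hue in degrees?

170°

+55° (analog 55° ↑): 59 + 55 = 114°
−34° (analog 34° ↓): 114 − 34 = 80°
−120° (triadic ↓): 80 − 120 = -40 → -40 + 360 = 320°
+90° (square ↑): 320 + 90 = 410 → 410 − 360 = 50°
+120° (triadic ↑): 50 + 120 = 170°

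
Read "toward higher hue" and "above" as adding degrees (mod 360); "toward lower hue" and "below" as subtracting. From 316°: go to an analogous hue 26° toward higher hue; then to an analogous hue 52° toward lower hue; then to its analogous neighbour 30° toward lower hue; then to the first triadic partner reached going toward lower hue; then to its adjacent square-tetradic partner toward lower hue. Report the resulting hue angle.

+26° (analog 26° ↑): 316 + 26 = 342°
−52° (analog 52° ↓): 342 − 52 = 290°
−30° (analog 30° ↓): 290 − 30 = 260°
−120° (triadic ↓): 260 − 120 = 140°
−90° (square ↓): 140 − 90 = 50°

50°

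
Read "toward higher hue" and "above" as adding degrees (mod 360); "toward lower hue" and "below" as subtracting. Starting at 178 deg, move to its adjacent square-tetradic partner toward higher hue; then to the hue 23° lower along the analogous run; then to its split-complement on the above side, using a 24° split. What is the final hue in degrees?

square ↑ +90°: 178 + 90 = 268°
analog 23° ↓ −23°: 268 − 23 = 245°
split-comp 24° ↑ +204°: 245 + 204 = 449 → 449 − 360 = 89°

89°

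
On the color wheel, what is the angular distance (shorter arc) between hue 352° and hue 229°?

123°

|352 − 229| = 123.
123 ≤ 180, so the shorter arc is 123°.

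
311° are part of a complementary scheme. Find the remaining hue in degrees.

131°

The complement sits 180° across the wheel.
The full set through 311° is {131°, 311°}.
Given {311°}, the missing hue is 131°.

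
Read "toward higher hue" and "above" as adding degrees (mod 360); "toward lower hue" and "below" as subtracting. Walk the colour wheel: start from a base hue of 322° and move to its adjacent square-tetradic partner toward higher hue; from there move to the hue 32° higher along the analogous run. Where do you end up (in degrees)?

84°

322 + 90 = 412 → 412 − 360 = 52°   (square ↑)
52 + 32 = 84°   (analog 32° ↑)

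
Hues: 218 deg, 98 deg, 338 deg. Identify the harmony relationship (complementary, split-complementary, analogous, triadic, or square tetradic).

triadic

Sort the hues: 98°, 218°, 338°.
Successive gaps around the wheel: 120°, 120°, 120°.
Three hues equally spaced 120° apart form a triad.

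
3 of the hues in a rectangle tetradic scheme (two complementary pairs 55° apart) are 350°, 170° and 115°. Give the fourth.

A rectangular tetradic uses two complementary pairs 55° apart: offsets 0°, 55°, 180°, 235°.
Among {115°, 170°, 350°}, 350° and 170° are a 180° pair.
The remaining hue 115° needs its own complement: 115 + 180 = 295°

295°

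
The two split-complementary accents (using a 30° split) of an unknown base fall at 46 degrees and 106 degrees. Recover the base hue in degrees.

256°

The accents sit 30° either side of the complement, so the complement is their short-arc midpoint on the wheel.
Short-arc midpoint of 46° and 106°: 76°.
Base is 180° from the complement: 76 − 180 = -104 → -104 + 360 = 256°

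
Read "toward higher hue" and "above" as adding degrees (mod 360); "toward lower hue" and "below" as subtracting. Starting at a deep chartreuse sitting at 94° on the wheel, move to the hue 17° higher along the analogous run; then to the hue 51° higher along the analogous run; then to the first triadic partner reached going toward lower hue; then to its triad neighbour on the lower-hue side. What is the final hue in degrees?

282°

analog 17° ↑ +17°: 94 + 17 = 111°
analog 51° ↑ +51°: 111 + 51 = 162°
triadic ↓ −120°: 162 − 120 = 42°
triadic ↓ −120°: 42 − 120 = -78 → -78 + 360 = 282°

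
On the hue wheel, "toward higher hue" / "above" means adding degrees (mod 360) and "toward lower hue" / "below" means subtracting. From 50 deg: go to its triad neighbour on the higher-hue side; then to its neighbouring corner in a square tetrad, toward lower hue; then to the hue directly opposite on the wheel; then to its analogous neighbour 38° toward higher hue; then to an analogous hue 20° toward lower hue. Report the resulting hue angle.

278°

50 + 120 = 170°   (triadic ↑)
170 − 90 = 80°   (square ↓)
80 + 180 = 260°   (complement)
260 + 38 = 298°   (analog 38° ↑)
298 − 20 = 278°   (analog 20° ↓)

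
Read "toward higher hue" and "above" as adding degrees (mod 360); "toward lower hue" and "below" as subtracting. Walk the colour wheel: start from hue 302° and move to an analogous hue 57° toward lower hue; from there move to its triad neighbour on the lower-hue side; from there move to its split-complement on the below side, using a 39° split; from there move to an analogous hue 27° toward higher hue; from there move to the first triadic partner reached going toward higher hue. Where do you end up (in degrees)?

53°

analog 57° ↓ −57°: 302 − 57 = 245°
triadic ↓ −120°: 245 − 120 = 125°
split-comp 39° ↓ +141°: 125 + 141 = 266°
analog 27° ↑ +27°: 266 + 27 = 293°
triadic ↑ +120°: 293 + 120 = 413 → 413 − 360 = 53°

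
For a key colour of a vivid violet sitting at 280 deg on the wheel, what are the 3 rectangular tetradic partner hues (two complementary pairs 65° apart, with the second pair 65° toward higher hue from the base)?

A rectangular tetradic uses two complementary pairs 65° apart: offsets 0°, 65°, 180°, 245°.
280 + 65 = 345°
280 + 180 = 460 → 460 − 360 = 100°
280 + 245 = 525 → 525 − 360 = 165°

345°, 100° and 165°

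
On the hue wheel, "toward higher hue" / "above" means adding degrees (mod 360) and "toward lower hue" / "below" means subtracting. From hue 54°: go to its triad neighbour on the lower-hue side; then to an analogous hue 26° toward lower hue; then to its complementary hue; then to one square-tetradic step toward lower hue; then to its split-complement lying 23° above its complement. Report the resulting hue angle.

54 − 120 = -66 → -66 + 360 = 294°   (triadic ↓)
294 − 26 = 268°   (analog 26° ↓)
268 + 180 = 448 → 448 − 360 = 88°   (complement)
88 − 90 = -2 → -2 + 360 = 358°   (square ↓)
358 + 203 = 561 → 561 − 360 = 201°   (split-comp 23° ↑)

201°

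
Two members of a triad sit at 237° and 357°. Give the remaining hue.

117°

A triad spaces three hues 120° apart.
The full set is {117°, 237°, 357°}.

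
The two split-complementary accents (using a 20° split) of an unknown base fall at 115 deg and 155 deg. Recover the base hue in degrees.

315°

The accents sit 20° either side of the complement, so the complement is their short-arc midpoint on the wheel.
Short-arc midpoint of 115° and 155°: 135°.
Base is 180° from the complement: 135 − 180 = -45 → -45 + 360 = 315°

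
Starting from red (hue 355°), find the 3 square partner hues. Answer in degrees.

85°, 175°, 265°

A square tetradic scheme places four hues every 90°.
355 + 90 = 445 → 445 − 360 = 85°
355 + 180 = 535 → 535 − 360 = 175°
355 + 270 = 625 → 625 − 360 = 265°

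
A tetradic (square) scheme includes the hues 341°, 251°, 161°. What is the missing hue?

71°

A square tetradic scheme places four hues every 90°.
The full set through 161° is {71°, 161°, 251°, 341°}.
Given {161°, 251°, 341°}, the missing hue is 71°.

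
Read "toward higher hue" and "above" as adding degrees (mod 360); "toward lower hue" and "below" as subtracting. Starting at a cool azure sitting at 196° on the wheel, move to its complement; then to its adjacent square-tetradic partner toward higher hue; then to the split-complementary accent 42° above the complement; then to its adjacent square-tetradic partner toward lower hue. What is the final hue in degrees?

+180° (complement): 196 + 180 = 376 → 376 − 360 = 16°
+90° (square ↑): 16 + 90 = 106°
+222° (split-comp 42° ↑): 106 + 222 = 328°
−90° (square ↓): 328 − 90 = 238°

238°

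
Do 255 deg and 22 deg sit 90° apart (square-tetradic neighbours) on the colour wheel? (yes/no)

Angular distance: |255 − 22| = 233; shorter arc = 360 − 233 = 127°.
90° apart (square-tetradic neighbours) requires 90°.

no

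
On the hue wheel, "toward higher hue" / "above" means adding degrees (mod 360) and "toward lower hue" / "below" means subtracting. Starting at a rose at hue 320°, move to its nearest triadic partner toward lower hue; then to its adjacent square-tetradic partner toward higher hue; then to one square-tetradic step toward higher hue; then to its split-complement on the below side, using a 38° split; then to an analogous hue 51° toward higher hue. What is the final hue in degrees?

213°

triadic ↓ −120°: 320 − 120 = 200°
square ↑ +90°: 200 + 90 = 290°
square ↑ +90°: 290 + 90 = 380 → 380 − 360 = 20°
split-comp 38° ↓ +142°: 20 + 142 = 162°
analog 51° ↑ +51°: 162 + 51 = 213°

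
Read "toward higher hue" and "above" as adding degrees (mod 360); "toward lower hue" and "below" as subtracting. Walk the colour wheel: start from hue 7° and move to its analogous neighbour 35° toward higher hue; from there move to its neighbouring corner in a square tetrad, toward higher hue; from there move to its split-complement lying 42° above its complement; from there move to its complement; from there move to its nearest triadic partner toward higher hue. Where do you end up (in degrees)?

294°

7 + 35 = 42°   (analog 35° ↑)
42 + 90 = 132°   (square ↑)
132 + 222 = 354°   (split-comp 42° ↑)
354 + 180 = 534 → 534 − 360 = 174°   (complement)
174 + 120 = 294°   (triadic ↑)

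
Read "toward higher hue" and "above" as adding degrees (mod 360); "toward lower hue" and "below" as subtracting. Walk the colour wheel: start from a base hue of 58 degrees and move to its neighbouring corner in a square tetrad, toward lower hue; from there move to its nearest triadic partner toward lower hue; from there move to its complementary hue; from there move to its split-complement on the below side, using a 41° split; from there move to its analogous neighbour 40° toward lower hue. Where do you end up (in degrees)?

58 − 90 = -32 → -32 + 360 = 328°   (square ↓)
328 − 120 = 208°   (triadic ↓)
208 + 180 = 388 → 388 − 360 = 28°   (complement)
28 + 139 = 167°   (split-comp 41° ↓)
167 − 40 = 127°   (analog 40° ↓)

127°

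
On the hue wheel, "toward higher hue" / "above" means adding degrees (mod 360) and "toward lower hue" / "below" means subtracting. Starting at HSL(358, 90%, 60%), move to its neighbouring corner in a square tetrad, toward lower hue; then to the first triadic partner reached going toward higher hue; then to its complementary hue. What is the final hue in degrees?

208°

square ↓ −90°: 358 − 90 = 268°
triadic ↑ +120°: 268 + 120 = 388 → 388 − 360 = 28°
complement +180°: 28 + 180 = 208°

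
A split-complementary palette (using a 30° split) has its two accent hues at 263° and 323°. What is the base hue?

The accents sit 30° either side of the complement, so the complement is their short-arc midpoint on the wheel.
Short-arc midpoint of 263° and 323°: 293°.
Base is 180° from the complement: 293 − 180 = 113°

113°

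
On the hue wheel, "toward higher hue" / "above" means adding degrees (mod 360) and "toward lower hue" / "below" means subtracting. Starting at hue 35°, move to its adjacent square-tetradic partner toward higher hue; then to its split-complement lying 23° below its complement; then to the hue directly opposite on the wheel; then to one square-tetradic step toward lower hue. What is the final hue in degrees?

+90° (square ↑): 35 + 90 = 125°
+157° (split-comp 23° ↓): 125 + 157 = 282°
+180° (complement): 282 + 180 = 462 → 462 − 360 = 102°
−90° (square ↓): 102 − 90 = 12°

12°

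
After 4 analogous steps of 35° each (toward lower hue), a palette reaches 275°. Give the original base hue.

55°

4 steps of 35° (toward lower hue) give a net shift of −140°.
Start = end − shift: 275 + 140 = 415 → 415 − 360 = 55°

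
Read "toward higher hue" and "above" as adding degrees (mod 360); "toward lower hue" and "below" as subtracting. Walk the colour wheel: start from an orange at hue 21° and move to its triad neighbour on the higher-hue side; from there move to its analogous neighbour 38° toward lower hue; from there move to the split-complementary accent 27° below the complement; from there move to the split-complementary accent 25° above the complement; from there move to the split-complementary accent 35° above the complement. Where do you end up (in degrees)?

316°

+120° (triadic ↑): 21 + 120 = 141°
−38° (analog 38° ↓): 141 − 38 = 103°
+153° (split-comp 27° ↓): 103 + 153 = 256°
+205° (split-comp 25° ↑): 256 + 205 = 461 → 461 − 360 = 101°
+215° (split-comp 35° ↑): 101 + 215 = 316°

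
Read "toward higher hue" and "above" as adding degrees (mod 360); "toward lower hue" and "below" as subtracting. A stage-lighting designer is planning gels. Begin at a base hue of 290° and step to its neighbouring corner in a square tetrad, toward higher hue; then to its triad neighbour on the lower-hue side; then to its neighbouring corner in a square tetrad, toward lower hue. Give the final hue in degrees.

170°

square ↑ +90°: 290 + 90 = 380 → 380 − 360 = 20°
triadic ↓ −120°: 20 − 120 = -100 → -100 + 360 = 260°
square ↓ −90°: 260 − 90 = 170°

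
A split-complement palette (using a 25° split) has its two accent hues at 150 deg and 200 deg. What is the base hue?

355°

The accents sit 25° either side of the complement, so the complement is their short-arc midpoint on the wheel.
Short-arc midpoint of 150° and 200°: 175°.
Base is 180° from the complement: 175 − 180 = -5 → -5 + 360 = 355°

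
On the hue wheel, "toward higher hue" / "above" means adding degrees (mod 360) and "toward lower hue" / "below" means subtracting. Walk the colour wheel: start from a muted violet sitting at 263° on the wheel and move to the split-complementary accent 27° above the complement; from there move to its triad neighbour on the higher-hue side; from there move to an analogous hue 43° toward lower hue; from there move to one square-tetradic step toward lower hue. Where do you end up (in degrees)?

split-comp 27° ↑ +207°: 263 + 207 = 470 → 470 − 360 = 110°
triadic ↑ +120°: 110 + 120 = 230°
analog 43° ↓ −43°: 230 − 43 = 187°
square ↓ −90°: 187 − 90 = 97°

97°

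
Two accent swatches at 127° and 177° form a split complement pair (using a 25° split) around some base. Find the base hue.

The accents sit 25° either side of the complement, so the complement is their short-arc midpoint on the wheel.
Short-arc midpoint of 127° and 177°: 152°.
Base is 180° from the complement: 152 − 180 = -28 → -28 + 360 = 332°

332°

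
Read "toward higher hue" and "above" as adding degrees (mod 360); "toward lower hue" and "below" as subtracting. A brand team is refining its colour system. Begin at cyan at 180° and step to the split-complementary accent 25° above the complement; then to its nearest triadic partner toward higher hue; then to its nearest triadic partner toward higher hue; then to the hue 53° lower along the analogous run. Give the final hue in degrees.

212°

+205° (split-comp 25° ↑): 180 + 205 = 385 → 385 − 360 = 25°
+120° (triadic ↑): 25 + 120 = 145°
+120° (triadic ↑): 145 + 120 = 265°
−53° (analog 53° ↓): 265 − 53 = 212°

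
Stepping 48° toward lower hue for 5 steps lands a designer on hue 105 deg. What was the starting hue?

5 steps of 48° (toward lower hue) give a net shift of −240°.
Start = end − shift: 105 + 240 = 345°

345°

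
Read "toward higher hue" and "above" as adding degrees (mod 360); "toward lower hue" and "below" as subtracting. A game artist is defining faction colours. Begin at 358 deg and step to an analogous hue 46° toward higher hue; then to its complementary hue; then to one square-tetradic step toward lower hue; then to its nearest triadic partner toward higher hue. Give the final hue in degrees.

+46° (analog 46° ↑): 358 + 46 = 404 → 404 − 360 = 44°
+180° (complement): 44 + 180 = 224°
−90° (square ↓): 224 − 90 = 134°
+120° (triadic ↑): 134 + 120 = 254°

254°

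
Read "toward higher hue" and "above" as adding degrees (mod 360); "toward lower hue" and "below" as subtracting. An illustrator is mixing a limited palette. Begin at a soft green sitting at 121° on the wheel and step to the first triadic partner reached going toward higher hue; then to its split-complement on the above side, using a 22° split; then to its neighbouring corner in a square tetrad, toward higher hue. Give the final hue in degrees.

+120° (triadic ↑): 121 + 120 = 241°
+202° (split-comp 22° ↑): 241 + 202 = 443 → 443 − 360 = 83°
+90° (square ↑): 83 + 90 = 173°

173°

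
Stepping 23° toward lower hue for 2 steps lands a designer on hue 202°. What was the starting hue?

248°

2 steps of 23° (toward lower hue) give a net shift of −46°.
Start = end − shift: 202 + 46 = 248°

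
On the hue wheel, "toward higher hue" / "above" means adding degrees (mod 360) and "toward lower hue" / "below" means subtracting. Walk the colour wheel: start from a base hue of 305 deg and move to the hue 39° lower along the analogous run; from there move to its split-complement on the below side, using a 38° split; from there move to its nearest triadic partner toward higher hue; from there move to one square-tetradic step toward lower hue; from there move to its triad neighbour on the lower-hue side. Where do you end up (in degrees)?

318°

−39° (analog 39° ↓): 305 − 39 = 266°
+142° (split-comp 38° ↓): 266 + 142 = 408 → 408 − 360 = 48°
+120° (triadic ↑): 48 + 120 = 168°
−90° (square ↓): 168 − 90 = 78°
−120° (triadic ↓): 78 − 120 = -42 → -42 + 360 = 318°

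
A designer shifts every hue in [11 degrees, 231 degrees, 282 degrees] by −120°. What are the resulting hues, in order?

251°, 111°, 162°

11 − 120 = -109 → -109 + 360 = 251°
231 − 120 = 111°
282 − 120 = 162°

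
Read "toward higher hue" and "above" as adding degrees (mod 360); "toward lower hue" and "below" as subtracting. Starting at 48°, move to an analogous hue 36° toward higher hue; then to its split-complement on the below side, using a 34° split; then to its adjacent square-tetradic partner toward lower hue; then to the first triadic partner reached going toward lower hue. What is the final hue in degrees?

20°

analog 36° ↑ +36°: 48 + 36 = 84°
split-comp 34° ↓ +146°: 84 + 146 = 230°
square ↓ −90°: 230 − 90 = 140°
triadic ↓ −120°: 140 − 120 = 20°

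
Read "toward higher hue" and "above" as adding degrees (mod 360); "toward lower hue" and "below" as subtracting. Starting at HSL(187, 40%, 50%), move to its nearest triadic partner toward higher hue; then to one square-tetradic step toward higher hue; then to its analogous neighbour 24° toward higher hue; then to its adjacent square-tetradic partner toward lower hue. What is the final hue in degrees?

+120° (triadic ↑): 187 + 120 = 307°
+90° (square ↑): 307 + 90 = 397 → 397 − 360 = 37°
+24° (analog 24° ↑): 37 + 24 = 61°
−90° (square ↓): 61 − 90 = -29 → -29 + 360 = 331°

331°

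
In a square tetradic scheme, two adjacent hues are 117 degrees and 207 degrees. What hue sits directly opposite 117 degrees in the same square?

A square tetradic scheme places four hues 90° apart; opposite corners are 180° apart.
117 + 180 = 297°

297°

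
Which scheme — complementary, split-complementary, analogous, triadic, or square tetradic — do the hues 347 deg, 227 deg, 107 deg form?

triadic

Sort the hues: 107°, 227°, 347°.
Successive gaps around the wheel: 120°, 120°, 120°.
Three hues equally spaced 120° apart form a triad.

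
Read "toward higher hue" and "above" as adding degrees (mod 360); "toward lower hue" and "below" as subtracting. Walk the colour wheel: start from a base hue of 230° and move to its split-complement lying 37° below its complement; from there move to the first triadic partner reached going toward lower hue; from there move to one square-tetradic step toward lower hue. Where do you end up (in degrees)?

230 + 143 = 373 → 373 − 360 = 13°   (split-comp 37° ↓)
13 − 120 = -107 → -107 + 360 = 253°   (triadic ↓)
253 − 90 = 163°   (square ↓)

163°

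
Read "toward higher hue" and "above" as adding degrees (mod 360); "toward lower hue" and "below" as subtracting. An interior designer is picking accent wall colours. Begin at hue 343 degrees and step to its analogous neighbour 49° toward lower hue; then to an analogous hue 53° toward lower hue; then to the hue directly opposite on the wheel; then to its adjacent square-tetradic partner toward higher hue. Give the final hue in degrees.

−49° (analog 49° ↓): 343 − 49 = 294°
−53° (analog 53° ↓): 294 − 53 = 241°
+180° (complement): 241 + 180 = 421 → 421 − 360 = 61°
+90° (square ↑): 61 + 90 = 151°

151°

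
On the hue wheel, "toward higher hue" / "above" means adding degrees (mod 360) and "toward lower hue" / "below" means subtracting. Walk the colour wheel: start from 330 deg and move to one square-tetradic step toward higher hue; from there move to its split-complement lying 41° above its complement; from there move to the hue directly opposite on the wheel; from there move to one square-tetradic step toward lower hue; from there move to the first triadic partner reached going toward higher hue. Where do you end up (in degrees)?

131°

+90° (square ↑): 330 + 90 = 420 → 420 − 360 = 60°
+221° (split-comp 41° ↑): 60 + 221 = 281°
+180° (complement): 281 + 180 = 461 → 461 − 360 = 101°
−90° (square ↓): 101 − 90 = 11°
+120° (triadic ↑): 11 + 120 = 131°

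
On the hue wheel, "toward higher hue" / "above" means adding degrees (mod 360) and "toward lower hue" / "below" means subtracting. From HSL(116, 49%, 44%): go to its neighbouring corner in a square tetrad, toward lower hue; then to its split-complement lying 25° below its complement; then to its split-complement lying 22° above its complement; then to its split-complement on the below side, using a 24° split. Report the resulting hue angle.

179°

116 − 90 = 26°   (square ↓)
26 + 155 = 181°   (split-comp 25° ↓)
181 + 202 = 383 → 383 − 360 = 23°   (split-comp 22° ↑)
23 + 156 = 179°   (split-comp 24° ↓)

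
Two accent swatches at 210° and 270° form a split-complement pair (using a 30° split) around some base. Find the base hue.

The accents sit 30° either side of the complement, so the complement is their short-arc midpoint on the wheel.
Short-arc midpoint of 210° and 270°: 240°.
Base is 180° from the complement: 240 − 180 = 60°

60°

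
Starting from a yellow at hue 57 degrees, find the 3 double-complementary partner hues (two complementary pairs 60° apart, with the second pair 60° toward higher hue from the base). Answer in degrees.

117°, 237° and 297°

A rectangular tetradic uses two complementary pairs 60° apart: offsets 0°, 60°, 180°, 240°.
57 + 60 = 117°
57 + 180 = 237°
57 + 240 = 297°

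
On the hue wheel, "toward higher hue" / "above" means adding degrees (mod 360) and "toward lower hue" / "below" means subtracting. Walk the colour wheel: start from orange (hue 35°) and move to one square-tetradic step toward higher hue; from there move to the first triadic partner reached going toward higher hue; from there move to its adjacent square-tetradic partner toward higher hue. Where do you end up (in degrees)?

335°

square ↑ +90°: 35 + 90 = 125°
triadic ↑ +120°: 125 + 120 = 245°
square ↑ +90°: 245 + 90 = 335°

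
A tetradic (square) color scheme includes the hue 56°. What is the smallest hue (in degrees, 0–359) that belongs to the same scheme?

56°

A square tetradic scheme places four hues every 90°.
The full set through 56° is {56°, 146°, 236°, 326°}.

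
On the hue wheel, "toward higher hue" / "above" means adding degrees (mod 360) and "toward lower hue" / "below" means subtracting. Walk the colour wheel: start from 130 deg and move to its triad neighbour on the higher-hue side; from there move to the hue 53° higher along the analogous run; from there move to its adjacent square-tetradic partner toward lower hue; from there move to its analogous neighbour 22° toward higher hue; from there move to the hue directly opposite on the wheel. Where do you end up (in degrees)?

triadic ↑ +120°: 130 + 120 = 250°
analog 53° ↑ +53°: 250 + 53 = 303°
square ↓ −90°: 303 − 90 = 213°
analog 22° ↑ +22°: 213 + 22 = 235°
complement +180°: 235 + 180 = 415 → 415 − 360 = 55°

55°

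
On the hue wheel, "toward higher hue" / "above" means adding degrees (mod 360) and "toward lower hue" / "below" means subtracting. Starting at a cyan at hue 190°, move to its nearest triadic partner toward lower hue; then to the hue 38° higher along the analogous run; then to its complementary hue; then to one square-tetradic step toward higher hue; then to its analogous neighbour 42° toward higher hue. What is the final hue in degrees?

60°

−120° (triadic ↓): 190 − 120 = 70°
+38° (analog 38° ↑): 70 + 38 = 108°
+180° (complement): 108 + 180 = 288°
+90° (square ↑): 288 + 90 = 378 → 378 − 360 = 18°
+42° (analog 42° ↑): 18 + 42 = 60°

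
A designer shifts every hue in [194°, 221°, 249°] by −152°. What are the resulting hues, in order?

194 − 152 = 42°
221 − 152 = 69°
249 − 152 = 97°

42°, 69°, 97°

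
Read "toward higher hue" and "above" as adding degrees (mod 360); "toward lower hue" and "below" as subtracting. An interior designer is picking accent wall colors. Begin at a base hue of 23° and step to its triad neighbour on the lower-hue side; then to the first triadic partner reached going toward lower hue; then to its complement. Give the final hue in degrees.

23 − 120 = -97 → -97 + 360 = 263°   (triadic ↓)
263 − 120 = 143°   (triadic ↓)
143 + 180 = 323°   (complement)

323°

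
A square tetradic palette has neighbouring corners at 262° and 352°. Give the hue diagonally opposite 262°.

A square tetradic scheme places four hues 90° apart; opposite corners are 180° apart.
262 + 180 = 442 → 442 − 360 = 82°

82°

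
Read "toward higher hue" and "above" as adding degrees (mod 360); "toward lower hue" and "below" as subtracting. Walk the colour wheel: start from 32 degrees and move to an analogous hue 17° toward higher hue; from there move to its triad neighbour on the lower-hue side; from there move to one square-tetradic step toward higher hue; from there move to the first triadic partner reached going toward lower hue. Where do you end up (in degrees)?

analog 17° ↑ +17°: 32 + 17 = 49°
triadic ↓ −120°: 49 − 120 = -71 → -71 + 360 = 289°
square ↑ +90°: 289 + 90 = 379 → 379 − 360 = 19°
triadic ↓ −120°: 19 − 120 = -101 → -101 + 360 = 259°

259°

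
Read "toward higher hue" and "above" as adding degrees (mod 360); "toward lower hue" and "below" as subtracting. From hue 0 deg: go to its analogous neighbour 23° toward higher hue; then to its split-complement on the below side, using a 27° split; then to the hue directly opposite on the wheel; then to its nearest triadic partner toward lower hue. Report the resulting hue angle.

236°

analog 23° ↑ +23°: 0 + 23 = 23°
split-comp 27° ↓ +153°: 23 + 153 = 176°
complement +180°: 176 + 180 = 356°
triadic ↓ −120°: 356 − 120 = 236°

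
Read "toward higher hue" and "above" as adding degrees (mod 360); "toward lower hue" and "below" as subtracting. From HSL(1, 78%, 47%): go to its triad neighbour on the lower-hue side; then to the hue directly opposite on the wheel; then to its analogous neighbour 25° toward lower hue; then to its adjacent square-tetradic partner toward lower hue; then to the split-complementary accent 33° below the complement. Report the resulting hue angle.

93°

1 − 120 = -119 → -119 + 360 = 241°   (triadic ↓)
241 + 180 = 421 → 421 − 360 = 61°   (complement)
61 − 25 = 36°   (analog 25° ↓)
36 − 90 = -54 → -54 + 360 = 306°   (square ↓)
306 + 147 = 453 → 453 − 360 = 93°   (split-comp 33° ↓)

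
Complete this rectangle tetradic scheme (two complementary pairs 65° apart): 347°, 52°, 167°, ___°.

232°

A rectangular tetradic uses two complementary pairs 65° apart: offsets 0°, 65°, 180°, 245°.
Among {52°, 167°, 347°}, 167° and 347° are a 180° pair.
The remaining hue 52° needs its own complement: 52 + 180 = 232°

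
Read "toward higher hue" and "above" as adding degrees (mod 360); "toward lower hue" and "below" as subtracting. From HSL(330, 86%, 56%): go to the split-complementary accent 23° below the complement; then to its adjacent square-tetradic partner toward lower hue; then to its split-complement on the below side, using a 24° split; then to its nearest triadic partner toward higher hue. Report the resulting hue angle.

330 + 157 = 487 → 487 − 360 = 127°   (split-comp 23° ↓)
127 − 90 = 37°   (square ↓)
37 + 156 = 193°   (split-comp 24° ↓)
193 + 120 = 313°   (triadic ↑)

313°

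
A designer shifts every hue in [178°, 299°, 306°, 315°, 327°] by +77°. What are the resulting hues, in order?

178 + 77 = 255°
299 + 77 = 376 → 376 − 360 = 16°
306 + 77 = 383 → 383 − 360 = 23°
315 + 77 = 392 → 392 − 360 = 32°
327 + 77 = 404 → 404 − 360 = 44°

255°, 16°, 23°, 32°, 44°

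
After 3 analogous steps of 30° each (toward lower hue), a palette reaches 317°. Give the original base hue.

3 steps of 30° (toward lower hue) give a net shift of −90°.
Start = end − shift: 317 + 90 = 407 → 407 − 360 = 47°

47°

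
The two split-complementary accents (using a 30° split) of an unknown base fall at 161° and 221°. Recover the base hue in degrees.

The accents sit 30° either side of the complement, so the complement is their short-arc midpoint on the wheel.
Short-arc midpoint of 161° and 221°: 191°.
Base is 180° from the complement: 191 − 180 = 11°

11°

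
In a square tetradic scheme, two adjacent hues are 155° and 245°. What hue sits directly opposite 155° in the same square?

A square tetradic scheme places four hues 90° apart; opposite corners are 180° apart.
155 + 180 = 335°

335°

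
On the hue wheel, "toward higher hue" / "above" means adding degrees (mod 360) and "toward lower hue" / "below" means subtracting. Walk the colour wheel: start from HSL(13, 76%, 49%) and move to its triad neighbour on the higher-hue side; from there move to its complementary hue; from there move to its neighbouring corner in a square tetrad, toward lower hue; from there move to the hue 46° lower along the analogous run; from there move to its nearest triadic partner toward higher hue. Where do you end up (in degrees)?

triadic ↑ +120°: 13 + 120 = 133°
complement +180°: 133 + 180 = 313°
square ↓ −90°: 313 − 90 = 223°
analog 46° ↓ −46°: 223 − 46 = 177°
triadic ↑ +120°: 177 + 120 = 297°

297°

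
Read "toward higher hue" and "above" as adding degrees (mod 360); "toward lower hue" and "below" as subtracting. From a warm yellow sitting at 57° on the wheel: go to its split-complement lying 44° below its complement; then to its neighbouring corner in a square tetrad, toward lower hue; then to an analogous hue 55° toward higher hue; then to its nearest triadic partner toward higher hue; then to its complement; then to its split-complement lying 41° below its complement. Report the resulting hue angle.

237°

+136° (split-comp 44° ↓): 57 + 136 = 193°
−90° (square ↓): 193 − 90 = 103°
+55° (analog 55° ↑): 103 + 55 = 158°
+120° (triadic ↑): 158 + 120 = 278°
+180° (complement): 278 + 180 = 458 → 458 − 360 = 98°
+139° (split-comp 41° ↓): 98 + 139 = 237°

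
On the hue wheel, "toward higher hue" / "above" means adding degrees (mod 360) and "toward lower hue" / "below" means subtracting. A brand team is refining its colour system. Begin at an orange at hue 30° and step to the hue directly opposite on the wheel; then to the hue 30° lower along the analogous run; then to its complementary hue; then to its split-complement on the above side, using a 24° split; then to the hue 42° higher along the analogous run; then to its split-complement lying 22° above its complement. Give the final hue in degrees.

+180° (complement): 30 + 180 = 210°
−30° (analog 30° ↓): 210 − 30 = 180°
+180° (complement): 180 + 180 = 360 → 360 − 360 = 0°
+204° (split-comp 24° ↑): 0 + 204 = 204°
+42° (analog 42° ↑): 204 + 42 = 246°
+202° (split-comp 22° ↑): 246 + 202 = 448 → 448 − 360 = 88°

88°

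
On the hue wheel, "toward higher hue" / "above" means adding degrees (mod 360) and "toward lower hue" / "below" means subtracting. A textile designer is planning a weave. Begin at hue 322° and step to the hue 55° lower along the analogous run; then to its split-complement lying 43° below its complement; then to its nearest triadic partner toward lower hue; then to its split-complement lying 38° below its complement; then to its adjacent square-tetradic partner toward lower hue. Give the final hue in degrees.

−55° (analog 55° ↓): 322 − 55 = 267°
+137° (split-comp 43° ↓): 267 + 137 = 404 → 404 − 360 = 44°
−120° (triadic ↓): 44 − 120 = -76 → -76 + 360 = 284°
+142° (split-comp 38° ↓): 284 + 142 = 426 → 426 − 360 = 66°
−90° (square ↓): 66 − 90 = -24 → -24 + 360 = 336°

336°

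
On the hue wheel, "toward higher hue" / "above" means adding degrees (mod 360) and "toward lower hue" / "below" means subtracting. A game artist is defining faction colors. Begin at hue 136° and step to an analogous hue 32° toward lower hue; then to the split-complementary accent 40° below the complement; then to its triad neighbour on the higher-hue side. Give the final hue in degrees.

−32° (analog 32° ↓): 136 − 32 = 104°
+140° (split-comp 40° ↓): 104 + 140 = 244°
+120° (triadic ↑): 244 + 120 = 364 → 364 − 360 = 4°

4°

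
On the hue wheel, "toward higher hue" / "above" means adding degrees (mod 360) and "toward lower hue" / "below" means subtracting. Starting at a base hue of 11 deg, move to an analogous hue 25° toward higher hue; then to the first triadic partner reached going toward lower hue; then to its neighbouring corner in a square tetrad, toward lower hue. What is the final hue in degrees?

analog 25° ↑ +25°: 11 + 25 = 36°
triadic ↓ −120°: 36 − 120 = -84 → -84 + 360 = 276°
square ↓ −90°: 276 − 90 = 186°

186°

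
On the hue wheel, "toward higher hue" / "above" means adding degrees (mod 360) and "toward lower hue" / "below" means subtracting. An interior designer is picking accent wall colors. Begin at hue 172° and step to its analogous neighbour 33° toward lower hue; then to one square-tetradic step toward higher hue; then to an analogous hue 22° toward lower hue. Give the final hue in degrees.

analog 33° ↓ −33°: 172 − 33 = 139°
square ↑ +90°: 139 + 90 = 229°
analog 22° ↓ −22°: 229 − 22 = 207°

207°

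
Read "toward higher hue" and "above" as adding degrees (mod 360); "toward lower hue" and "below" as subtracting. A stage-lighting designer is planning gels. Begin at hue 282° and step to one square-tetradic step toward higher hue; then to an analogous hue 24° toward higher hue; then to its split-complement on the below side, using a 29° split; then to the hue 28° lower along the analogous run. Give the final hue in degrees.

+90° (square ↑): 282 + 90 = 372 → 372 − 360 = 12°
+24° (analog 24° ↑): 12 + 24 = 36°
+151° (split-comp 29° ↓): 36 + 151 = 187°
−28° (analog 28° ↓): 187 − 28 = 159°

159°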